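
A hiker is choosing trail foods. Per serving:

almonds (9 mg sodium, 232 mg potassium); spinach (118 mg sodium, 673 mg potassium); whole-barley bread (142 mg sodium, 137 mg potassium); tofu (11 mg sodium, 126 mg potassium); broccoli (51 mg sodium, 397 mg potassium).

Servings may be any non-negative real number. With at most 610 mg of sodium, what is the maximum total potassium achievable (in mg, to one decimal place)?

15724.4 mg

Potassium per mg sodium: almonds 25.78, tofu 11.45, broccoli 7.784, spinach 5.703, whole-barley bread 0.9648.
With no serving limits, spend the whole sodium allowance on almonds: 610 mg / 9 mg × 232 mg = 15724.4 mg.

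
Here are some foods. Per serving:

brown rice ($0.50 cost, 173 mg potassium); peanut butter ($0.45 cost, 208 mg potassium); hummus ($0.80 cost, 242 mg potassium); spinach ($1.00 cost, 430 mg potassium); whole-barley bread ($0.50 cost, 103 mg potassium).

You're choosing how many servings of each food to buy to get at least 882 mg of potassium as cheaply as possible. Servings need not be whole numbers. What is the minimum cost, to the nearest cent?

Cost per mg of potassium: peanut butter $0.0022, spinach $0.0023, brown rice $0.0029, hummus $0.0033, whole-barley bread $0.0049.
With no serving limits, use only peanut butter: 882 mg / 208 mg = 4.24 servings × $0.45 = $1.91.

$1.91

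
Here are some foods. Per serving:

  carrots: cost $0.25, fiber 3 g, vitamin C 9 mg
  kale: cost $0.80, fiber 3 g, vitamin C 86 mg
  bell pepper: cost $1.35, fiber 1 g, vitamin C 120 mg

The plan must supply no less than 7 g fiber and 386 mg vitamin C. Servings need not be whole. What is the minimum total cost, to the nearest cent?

$3.59

Check every corner: each single food scaled to meet both minima, and each pair solved so both constraints bind.
carrots only: max(7/3, 386/9) = 42.89 servings → $10.72.
kale only: max(7/3, 386/86) = 4.488 servings → $3.59.
bell pepper only: max(7/1, 386/120) = 7 servings → $9.45.
carrots + kale with both targets exact would need a negative amount; discard.
carrots + bell pepper with both tight: 1.293 servings and 3.12 servings → $4.53.
kale + bell pepper with both tight: 1.657 servings and 2.029 servings → $4.06.
So the least-cost plan costs $3.59.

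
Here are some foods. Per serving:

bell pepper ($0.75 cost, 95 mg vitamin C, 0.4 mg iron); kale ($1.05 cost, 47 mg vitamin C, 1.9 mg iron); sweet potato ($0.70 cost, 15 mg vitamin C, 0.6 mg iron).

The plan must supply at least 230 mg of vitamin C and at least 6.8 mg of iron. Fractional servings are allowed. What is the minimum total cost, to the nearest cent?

This is a tiny linear program; its minimum lies at a vertex of the feasible set. List the vertices and price them.
bell pepper only: max(230/95, 6.8/0.4) = 17 servings → $12.75.
kale only: max(230/47, 6.8/1.9) = 4.894 servings → $5.14.
sweet potato only: max(230/15, 6.8/0.6) = 15.33 servings → $10.73.
bell pepper + kale with both tight: 0.726 servings and 3.426 servings → $4.14.
bell pepper + sweet potato with both tight: 0.7059 servings and 10.86 servings → $8.13.
kale + sweet potato: intersection lies outside the first quadrant.
Cheapest feasible corner: $4.14.

$4.14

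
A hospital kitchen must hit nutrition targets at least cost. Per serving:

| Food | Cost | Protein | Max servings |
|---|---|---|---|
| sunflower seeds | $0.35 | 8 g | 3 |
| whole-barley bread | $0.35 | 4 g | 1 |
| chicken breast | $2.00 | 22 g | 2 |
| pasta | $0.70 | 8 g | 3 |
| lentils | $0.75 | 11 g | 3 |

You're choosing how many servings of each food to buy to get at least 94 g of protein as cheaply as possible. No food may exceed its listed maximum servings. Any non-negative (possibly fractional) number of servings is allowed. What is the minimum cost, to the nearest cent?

$6.57

Cost per g of protein: sunflower seeds $0.0437, lentils $0.0682, whole-barley bread $0.0875, pasta $0.0875, chicken breast $0.0909.
Take 3 servings of sunflower seeds: +24.0 g protein for $1.05 (total $1.05, still need 70.0 g).
Take 3 servings of lentils: +33.0 g protein for $2.25 (total $3.30, still need 37.0 g).
Take 1 serving of whole-barley bread: +4.0 g protein for $0.35 (total $3.65, still need 33.0 g).
Take 3 servings of pasta: +24.0 g protein for $2.10 (total $5.75, still need 9.0 g).
Take 0.4091 servings of chicken breast: +9.0 g protein for $0.82 (total $6.57, still need 0.0 g).
Filling from the cheapest source first is optimal under one linear minimum: $6.57.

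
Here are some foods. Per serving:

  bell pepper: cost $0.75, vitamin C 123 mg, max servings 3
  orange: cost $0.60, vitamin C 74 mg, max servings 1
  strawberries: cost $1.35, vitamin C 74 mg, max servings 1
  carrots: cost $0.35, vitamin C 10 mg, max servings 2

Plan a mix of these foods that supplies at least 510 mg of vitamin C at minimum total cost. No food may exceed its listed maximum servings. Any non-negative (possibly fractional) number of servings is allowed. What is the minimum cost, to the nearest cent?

$4.07

Cost per mg of vitamin C: bell pepper $0.0061, orange $0.0081, strawberries $0.0182, carrots $0.0350.
Take 3 servings of bell pepper: +369.0 mg vitamin C for $2.25 (total $2.25, still need 141.0 mg).
Take 1 serving of orange: +74.0 mg vitamin C for $0.60 (total $2.85, still need 67.0 mg).
Take 0.9054 servings of strawberries: +67.0 mg vitamin C for $1.22 (total $4.07, still need 0.0 mg).
Greedy by cheapest-per-mg is optimal for a single linear constraint, so the minimum cost is $4.07.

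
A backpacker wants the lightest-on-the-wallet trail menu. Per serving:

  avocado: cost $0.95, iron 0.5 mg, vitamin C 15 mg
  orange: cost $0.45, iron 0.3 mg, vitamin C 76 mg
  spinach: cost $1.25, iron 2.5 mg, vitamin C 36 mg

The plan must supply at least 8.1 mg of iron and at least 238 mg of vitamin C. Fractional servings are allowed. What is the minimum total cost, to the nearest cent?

$4.56

Two binding constraints pin down two serving amounts, so the optimal mix uses at most two foods. The candidates are each food alone (scaled to the tighter of iron/vitamin C) and each pair with both constraints tight.
avocado only: max(8.1/0.5, 238/15) = 16.2 servings → $15.39.
orange only: max(8.1/0.3, 238/76) = 27 servings → $12.15.
spinach only: max(8.1/2.5, 238/36) = 6.611 servings → $8.26.
avocado + orange: intersection lies outside the first quadrant.
avocado + spinach with both tight: 15.56 servings and 0.1282 servings → $14.94.
orange + spinach with both tight: 1.693 servings and 3.037 servings → $4.56.
The minimum over all feasible corners is $4.56.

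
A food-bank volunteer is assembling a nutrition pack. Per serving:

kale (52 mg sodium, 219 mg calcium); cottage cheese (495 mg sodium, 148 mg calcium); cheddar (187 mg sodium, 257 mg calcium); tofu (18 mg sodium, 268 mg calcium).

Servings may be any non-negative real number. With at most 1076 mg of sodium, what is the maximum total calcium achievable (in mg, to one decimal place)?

16020.4 mg

Calcium per mg sodium: tofu 14.89, kale 4.212, cheddar 1.374, cottage cheese 0.299.
With no serving limits, spend the whole sodium allowance on tofu: 1076 mg / 18 mg × 268 mg = 16020.4 mg.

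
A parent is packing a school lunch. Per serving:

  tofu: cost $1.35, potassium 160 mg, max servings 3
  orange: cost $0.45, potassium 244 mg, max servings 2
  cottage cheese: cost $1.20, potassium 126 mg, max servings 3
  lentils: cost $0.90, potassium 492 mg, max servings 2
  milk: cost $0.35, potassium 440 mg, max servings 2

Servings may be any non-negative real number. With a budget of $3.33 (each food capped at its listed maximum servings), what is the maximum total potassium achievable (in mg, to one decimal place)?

2314.0 mg

Potassium per dollar: milk 1257, lentils 546.7, orange 542.2, tofu 118.5, cottage cheese 105.
Take 2 servings of milk: spends $0.70, +880.0 mg potassium (running total 880.0 mg).
Take 2 servings of lentils: spends $1.80, +984.0 mg potassium (running total 1864.0 mg).
Take 1.844 servings of orange: spends $0.83, +450.0 mg potassium (running total 2314.0 mg).
Greedy by best ratio exhausts the cost allowance optimally: 2314.0 mg.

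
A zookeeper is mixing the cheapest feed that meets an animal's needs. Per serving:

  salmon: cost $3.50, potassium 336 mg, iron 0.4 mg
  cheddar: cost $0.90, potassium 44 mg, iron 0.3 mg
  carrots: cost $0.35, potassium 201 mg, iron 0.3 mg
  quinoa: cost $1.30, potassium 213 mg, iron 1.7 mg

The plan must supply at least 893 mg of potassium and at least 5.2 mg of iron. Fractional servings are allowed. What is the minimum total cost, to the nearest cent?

$4.15

At the optimum either one food covers both requirements or two foods hit both targets exactly; no other combination can be cheaper.
salmon only: max(893/336, 5.2/0.4) = 13 servings → $45.50.
cheddar only: max(893/44, 5.2/0.3) = 20.3 servings → $18.27.
carrots only: max(893/201, 5.2/0.3) = 17.33 servings → $6.07.
quinoa only: max(893/213, 5.2/1.7) = 4.192 servings → $5.45.
salmon + cheddar with both tight: 0.47 servings and 16.71 servings → $16.68.
salmon + carrots: the both-tight solution has a negative serving — not a feasible corner.
salmon + quinoa with both tight: 0.8447 servings and 2.86 servings → $6.67.
cheddar + carrots with both tight: 16.5 servings and 0.8301 servings → $15.14.
cheddar + quinoa: intersection lies outside the first quadrant.
carrots + quinoa with both tight: 1.478 servings and 2.798 servings → $4.15.
Cheapest feasible corner: $4.15.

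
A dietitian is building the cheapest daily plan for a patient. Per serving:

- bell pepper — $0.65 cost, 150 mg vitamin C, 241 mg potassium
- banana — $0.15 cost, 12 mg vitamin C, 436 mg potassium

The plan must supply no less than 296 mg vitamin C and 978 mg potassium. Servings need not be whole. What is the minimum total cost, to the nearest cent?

The cheapest plan sits at a corner of the feasible region — with two constraints it uses at most two foods.
bell pepper only: max(296/150, 978/241) = 4.058 servings → $2.64.
banana only: max(296/12, 978/436) = 24.67 servings → $3.70.
bell pepper + banana with both tight: 1.877 servings and 1.206 servings → $1.40.
So the least-cost plan costs $1.40.

$1.40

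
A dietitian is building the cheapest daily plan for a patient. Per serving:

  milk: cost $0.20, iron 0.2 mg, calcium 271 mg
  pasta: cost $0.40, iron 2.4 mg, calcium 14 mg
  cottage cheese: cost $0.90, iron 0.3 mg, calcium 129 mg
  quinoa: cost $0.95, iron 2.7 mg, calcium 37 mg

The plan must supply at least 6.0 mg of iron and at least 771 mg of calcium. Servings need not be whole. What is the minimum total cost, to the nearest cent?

milk only: max(6.0/0.2, 771/271) = 30 servings → $6.00.
pasta only: max(6.0/2.4, 771/14) = 55.07 servings → $22.03.
cottage cheese only: max(6.0/0.3, 771/129) = 20 servings → $18.00.
quinoa only: max(6.0/2.7, 771/37) = 20.84 servings → $19.80.
milk + pasta with both tight: 2.728 servings and 2.273 servings → $1.45.
milk + cottage cheese with both targets exact would need a negative amount; discard.
milk + quinoa with both tight: 2.568 servings and 2.032 servings → $2.44.
pasta + cottage cheese with both tight: 1.777 servings and 5.784 servings → $5.92.
pasta + quinoa: the both-tight solution has a negative serving — not a feasible corner.
cottage cheese + quinoa with both tight: 5.515 servings and 1.609 servings → $6.49.
The minimum over all feasible corners is $1.45.

$1.45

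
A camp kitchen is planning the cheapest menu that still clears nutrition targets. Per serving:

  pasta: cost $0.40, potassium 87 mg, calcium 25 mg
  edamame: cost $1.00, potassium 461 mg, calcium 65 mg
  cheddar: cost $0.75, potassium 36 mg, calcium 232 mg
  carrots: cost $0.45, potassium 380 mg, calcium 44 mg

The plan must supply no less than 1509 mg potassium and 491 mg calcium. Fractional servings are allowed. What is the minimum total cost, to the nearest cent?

Check every corner: each single food scaled to meet both minima, and each pair solved so both constraints bind.
pasta only: max(1509/87, 491/25) = 19.64 servings → $7.86.
edamame only: max(1509/461, 491/65) = 7.554 servings → $7.55.
cheddar only: max(1509/36, 491/232) = 41.92 servings → $31.44.
carrots only: max(1509/380, 491/44) = 11.16 servings → $5.02.
pasta + edamame: intersection lies outside the first quadrant.
pasta + cheddar with both tight: 17.24 servings and 0.2589 servings → $7.09.
pasta + carrots: intersection lies outside the first quadrant.
edamame + cheddar with both tight: 3.178 servings and 1.226 servings → $4.10.
edamame + carrots: intersection lies outside the first quadrant.
cheddar + carrots with both tight: 1.388 servings and 3.84 servings → $2.77.
So the least-cost plan costs $2.77.

$2.77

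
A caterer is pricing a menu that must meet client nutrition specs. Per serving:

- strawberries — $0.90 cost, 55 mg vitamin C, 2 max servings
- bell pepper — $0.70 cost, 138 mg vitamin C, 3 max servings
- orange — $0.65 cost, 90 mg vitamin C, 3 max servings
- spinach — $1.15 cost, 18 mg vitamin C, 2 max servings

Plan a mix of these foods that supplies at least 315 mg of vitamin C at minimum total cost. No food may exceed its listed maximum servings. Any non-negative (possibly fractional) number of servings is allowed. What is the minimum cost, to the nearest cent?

$1.60

Cost per mg of vitamin C: bell pepper $0.0051, orange $0.0072, strawberries $0.0164, spinach $0.0639.
Take 2.283 servings of bell pepper: +315.0 mg vitamin C for $1.60 (total $1.60, still need 0.0 mg).
Filling from the cheapest source first is optimal under one linear minimum: $1.60.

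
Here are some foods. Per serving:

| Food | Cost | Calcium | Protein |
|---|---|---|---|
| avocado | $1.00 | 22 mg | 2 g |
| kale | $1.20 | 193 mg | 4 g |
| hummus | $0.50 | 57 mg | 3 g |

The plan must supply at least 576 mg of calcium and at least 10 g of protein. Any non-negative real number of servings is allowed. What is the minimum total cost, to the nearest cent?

$3.58

The cheapest plan sits at a corner of the feasible region — with two constraints it uses at most two foods.
avocado only: max(576/22, 10/2) = 26.18 servings → $26.18.
kale only: max(576/193, 10/4) = 2.984 servings → $3.58.
hummus only: max(576/57, 10/3) = 10.11 servings → $5.05.
avocado + kale: the both-tight solution has a negative serving — not a feasible corner.
avocado + hummus: the both-tight solution has a negative serving — not a feasible corner.
kale + hummus with both targets exact would need a negative amount; discard.
So the least-cost plan costs $3.58.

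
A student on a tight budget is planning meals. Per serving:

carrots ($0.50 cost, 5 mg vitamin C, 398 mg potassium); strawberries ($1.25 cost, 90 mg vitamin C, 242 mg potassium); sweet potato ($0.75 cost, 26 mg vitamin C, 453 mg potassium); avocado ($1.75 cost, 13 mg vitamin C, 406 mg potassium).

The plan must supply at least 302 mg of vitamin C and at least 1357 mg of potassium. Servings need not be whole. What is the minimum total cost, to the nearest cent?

Check every corner: each single food scaled to meet both minima, and each pair solved so both constraints bind.
carrots only: max(302/5, 1357/398) = 60.4 servings → $30.20.
strawberries only: max(302/90, 1357/242) = 5.607 servings → $7.01.
sweet potato only: max(302/26, 1357/453) = 11.62 servings → $8.71.
avocado only: max(302/13, 1357/406) = 23.23 servings → $40.65.
carrots + strawberries with both tight: 1.417 servings and 3.277 servings → $4.80.
carrots + sweet potato: intersection lies outside the first quadrant.
carrots + avocado: intersection lies outside the first quadrant.
strawberries + sweet potato with both tight: 2.945 servings and 1.423 servings → $4.75.
strawberries + avocado with both tight: 3.143 servings and 1.469 servings → $6.50.
sweet potato + avocado with both targets exact would need a negative amount; discard.
The minimum over all feasible corners is $4.75.

$4.75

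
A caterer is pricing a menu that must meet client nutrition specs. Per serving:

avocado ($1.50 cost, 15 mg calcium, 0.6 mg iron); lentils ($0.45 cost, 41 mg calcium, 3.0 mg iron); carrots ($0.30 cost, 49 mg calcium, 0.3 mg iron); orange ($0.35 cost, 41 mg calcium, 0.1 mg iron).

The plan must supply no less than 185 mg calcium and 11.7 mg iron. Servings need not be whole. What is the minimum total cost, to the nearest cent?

$1.90

Two binding constraints pin down two serving amounts, so the optimal mix uses at most two foods. The candidates are each food alone (scaled to the tighter of calcium/iron) and each pair with both constraints tight.
avocado only: max(185/15, 11.7/0.6) = 19.5 servings → $29.25.
lentils only: max(185/41, 11.7/3.0) = 4.512 servings → $2.03.
carrots only: max(185/49, 11.7/0.3) = 39 servings → $11.70.
orange only: max(185/41, 11.7/0.1) = 117 servings → $40.95.
avocado + lentils with both tight: 3.691 servings and 3.162 servings → $6.96.
avocado + carrots: the both-tight solution has a negative serving — not a feasible corner.
avocado + orange with both targets exact would need a negative amount; discard.
lentils + carrots with both tight: 3.844 servings and 0.559 servings → $1.90.
lentils + orange with both tight: 3.879 servings and 0.6333 servings → $1.97.
carrots + orange: the both-tight solution has a negative serving — not a feasible corner.
Cheapest feasible corner: $1.90.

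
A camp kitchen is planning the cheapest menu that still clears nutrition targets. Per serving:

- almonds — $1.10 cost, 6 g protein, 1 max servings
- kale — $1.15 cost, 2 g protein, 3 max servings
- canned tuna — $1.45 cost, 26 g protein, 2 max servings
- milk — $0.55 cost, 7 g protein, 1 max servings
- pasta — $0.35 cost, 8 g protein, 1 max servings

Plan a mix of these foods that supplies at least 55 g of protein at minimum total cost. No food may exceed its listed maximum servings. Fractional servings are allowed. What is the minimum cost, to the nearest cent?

Cost per g of protein: pasta $0.0437, canned tuna $0.0558, milk $0.0786, almonds $0.1833, kale $0.5750.
Take 1 serving of pasta: +8.0 g protein for $0.35 (total $0.35, still need 47.0 g).
Take 1.808 servings of canned tuna: +47.0 g protein for $2.62 (total $2.97, still need 0.0 g).
Filling from the cheapest source first is optimal under one linear minimum: $2.97.

$2.97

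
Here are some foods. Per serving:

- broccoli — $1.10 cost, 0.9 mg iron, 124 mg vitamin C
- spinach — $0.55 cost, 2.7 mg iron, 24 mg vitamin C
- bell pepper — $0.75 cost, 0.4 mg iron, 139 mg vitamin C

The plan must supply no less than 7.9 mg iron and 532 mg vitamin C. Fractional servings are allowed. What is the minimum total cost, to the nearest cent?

Two binding constraints pin down two serving amounts, so the optimal mix uses at most two foods. The candidates are each food alone (scaled to the tighter of iron/vitamin C) and each pair with both constraints tight.
broccoli only: max(7.9/0.9, 532/124) = 8.778 servings → $9.66.
spinach only: max(7.9/2.7, 532/24) = 22.17 servings → $12.19.
bell pepper only: max(7.9/0.4, 532/139) = 19.75 servings → $14.81.
broccoli + spinach with both tight: 3.981 servings and 1.599 servings → $5.26.
broccoli + bell pepper: the both-tight solution has a negative serving — not a feasible corner.
spinach + bell pepper with both tight: 2.421 servings and 3.409 servings → $3.89.
So the least-cost plan costs $3.89.

$3.89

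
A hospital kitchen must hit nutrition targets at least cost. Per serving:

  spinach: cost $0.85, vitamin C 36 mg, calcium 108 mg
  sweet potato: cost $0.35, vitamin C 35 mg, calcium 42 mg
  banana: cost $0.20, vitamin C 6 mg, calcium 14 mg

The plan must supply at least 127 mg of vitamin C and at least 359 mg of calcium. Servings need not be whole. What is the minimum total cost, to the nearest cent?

An LP optimum is at a vertex; with two nutrient constraints at most two foods are used. Check each candidate.
spinach only: max(127/36, 359/108) = 3.528 servings → $3.00.
sweet potato only: max(127/35, 359/42) = 8.548 servings → $2.99.
banana only: max(127/6, 359/14) = 25.64 servings → $5.13.
spinach + sweet potato with both tight: 3.188 servings and 0.3492 servings → $2.83.
spinach + banana with both tight: 2.611 servings and 5.5 servings → $3.32.
sweet potato + banana: intersection lies outside the first quadrant.
So the least-cost plan costs $2.83.

$2.83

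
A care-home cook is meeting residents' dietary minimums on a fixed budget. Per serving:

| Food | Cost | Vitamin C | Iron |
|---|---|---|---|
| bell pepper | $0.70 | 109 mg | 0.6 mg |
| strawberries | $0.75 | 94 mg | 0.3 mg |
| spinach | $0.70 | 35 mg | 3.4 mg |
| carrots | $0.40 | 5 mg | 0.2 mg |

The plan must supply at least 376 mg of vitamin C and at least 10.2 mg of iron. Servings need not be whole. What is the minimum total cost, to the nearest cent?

$3.62

Two binding constraints pin down two serving amounts, so the optimal mix uses at most two foods. The candidates are each food alone (scaled to the tighter of vitamin C/iron) and each pair with both constraints tight.
bell pepper only: max(376/109, 10.2/0.6) = 17 servings → $11.90.
strawberries only: max(376/94, 10.2/0.3) = 34 servings → $25.50.
spinach only: max(376/35, 10.2/3.4) = 10.74 servings → $7.52.
carrots only: max(376/5, 10.2/0.2) = 75.2 servings → $30.08.
bell pepper + strawberries: intersection lies outside the first quadrant.
bell pepper + spinach with both tight: 2.636 servings and 2.535 servings → $3.62.
bell pepper + carrots with both tight: 1.287 servings and 47.14 servings → $19.76.
strawberries + spinach with both tight: 2.981 servings and 2.737 servings → $4.15.
strawberries + carrots with both tight: 1.399 servings and 48.9 servings → $20.61.
spinach + carrots: intersection lies outside the first quadrant.
So the least-cost plan costs $3.62.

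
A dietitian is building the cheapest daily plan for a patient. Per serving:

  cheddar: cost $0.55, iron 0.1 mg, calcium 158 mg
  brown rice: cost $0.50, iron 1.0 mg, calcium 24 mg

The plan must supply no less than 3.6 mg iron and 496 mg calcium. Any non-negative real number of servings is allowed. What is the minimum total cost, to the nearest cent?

At the optimum either one food covers both requirements or two foods hit both targets exactly; no other combination can be cheaper.
cheddar only: max(3.6/0.1, 496/158) = 36 servings → $19.80.
brown rice only: max(3.6/1.0, 496/24) = 20.67 servings → $10.33.
cheddar + brown rice with both tight: 2.632 servings and 3.337 servings → $3.12.
The minimum over all feasible corners is $3.12.

$3.12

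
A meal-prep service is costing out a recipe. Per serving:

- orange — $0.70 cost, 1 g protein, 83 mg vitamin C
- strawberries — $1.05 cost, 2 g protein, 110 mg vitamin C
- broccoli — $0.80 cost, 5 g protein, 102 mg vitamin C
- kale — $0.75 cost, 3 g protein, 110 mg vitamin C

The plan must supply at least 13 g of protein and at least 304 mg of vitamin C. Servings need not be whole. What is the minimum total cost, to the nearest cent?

Minimising a linear cost over {protein ≥ 13, vitamin C ≥ 304, servings ≥ 0} — the optimum is at a vertex, using one or two foods.
orange only: max(13/1, 304/83) = 13 servings → $9.10.
strawberries only: max(13/2, 304/110) = 6.5 servings → $6.83.
broccoli only: max(13/5, 304/102) = 2.98 servings → $2.38.
kale only: max(13/3, 304/110) = 4.333 servings → $3.25.
orange + strawberries: the both-tight solution has a negative serving — not a feasible corner.
orange + broccoli with both tight: 0.6198 servings and 2.476 servings → $2.41.
orange + kale: the both-tight solution has a negative serving — not a feasible corner.
strawberries + broccoli with both tight: 0.5607 servings and 2.376 servings → $2.49.
strawberries + kale: the both-tight solution has a negative serving — not a feasible corner.
broccoli + kale with both tight: 2.123 servings and 0.7951 servings → $2.29.
So the least-cost plan costs $2.29.

$2.29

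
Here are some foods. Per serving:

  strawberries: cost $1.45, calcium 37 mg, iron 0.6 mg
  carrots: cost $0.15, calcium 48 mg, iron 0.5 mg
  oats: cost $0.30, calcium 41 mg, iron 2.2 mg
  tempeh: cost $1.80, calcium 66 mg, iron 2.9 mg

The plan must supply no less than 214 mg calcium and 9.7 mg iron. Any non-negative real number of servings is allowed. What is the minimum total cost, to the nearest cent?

$1.39

At the optimum either one food covers both requirements or two foods hit both targets exactly; no other combination can be cheaper.
strawberries only: max(214/37, 9.7/0.6) = 16.17 servings → $23.44.
carrots only: max(214/48, 9.7/0.5) = 19.4 servings → $2.91.
oats only: max(214/41, 9.7/2.2) = 5.22 servings → $1.57.
tempeh only: max(214/66, 9.7/2.9) = 3.345 servings → $6.02.
strawberries + carrots: the both-tight solution has a negative serving — not a feasible corner.
strawberries + oats with both tight: 1.287 servings and 4.058 servings → $3.08.
strawberries + tempeh: the both-tight solution has a negative serving — not a feasible corner.
carrots + oats with both tight: 0.859 servings and 4.214 servings → $1.39.
carrots + tempeh with both targets exact would need a negative amount; discard.
oats + tempeh with both tight: 0.7452 servings and 2.779 servings → $5.23.
The minimum over all feasible corners is $1.39.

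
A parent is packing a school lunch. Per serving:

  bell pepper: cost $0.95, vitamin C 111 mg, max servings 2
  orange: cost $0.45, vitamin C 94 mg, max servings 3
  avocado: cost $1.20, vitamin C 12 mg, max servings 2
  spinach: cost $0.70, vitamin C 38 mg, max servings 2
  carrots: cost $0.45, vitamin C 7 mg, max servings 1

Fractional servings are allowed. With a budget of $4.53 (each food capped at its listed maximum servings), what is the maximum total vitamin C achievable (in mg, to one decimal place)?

573.5 mg

Vitamin C per dollar: orange 208.9, bell pepper 116.8, spinach 54.29, carrots 15.56, avocado 10.
Take 3 servings of orange: spends $1.35, +282.0 mg vitamin C (running total 282.0 mg).
Take 2 servings of bell pepper: spends $1.90, +222.0 mg vitamin C (running total 504.0 mg).
Take 1.829 servings of spinach: spends $1.28, +69.5 mg vitamin C (running total 573.5 mg).
Greedy by best ratio exhausts the cost allowance optimally: 573.5 mg.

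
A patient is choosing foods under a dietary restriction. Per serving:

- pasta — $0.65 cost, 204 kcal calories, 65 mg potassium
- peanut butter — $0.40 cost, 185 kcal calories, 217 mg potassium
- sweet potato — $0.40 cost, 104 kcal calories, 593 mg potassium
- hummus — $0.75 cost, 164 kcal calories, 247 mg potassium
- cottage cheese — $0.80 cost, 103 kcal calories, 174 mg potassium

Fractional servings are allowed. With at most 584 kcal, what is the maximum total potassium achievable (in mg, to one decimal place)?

3329.9 mg

Potassium per kcal: sweet potato 5.702, cottage cheese 1.689, hummus 1.506, peanut butter 1.173, pasta 0.3186.
With no serving limits, spend the whole calories allowance on sweet potato: 584 kcal / 104 kcal × 593 mg = 3329.9 mg.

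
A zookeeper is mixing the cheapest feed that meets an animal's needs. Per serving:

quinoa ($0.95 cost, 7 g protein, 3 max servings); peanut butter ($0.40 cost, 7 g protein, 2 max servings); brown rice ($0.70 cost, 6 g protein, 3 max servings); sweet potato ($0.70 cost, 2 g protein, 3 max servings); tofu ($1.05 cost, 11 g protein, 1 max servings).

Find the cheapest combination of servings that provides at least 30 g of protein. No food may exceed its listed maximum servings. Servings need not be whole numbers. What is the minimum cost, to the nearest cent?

Cost per g of protein: peanut butter $0.0571, tofu $0.0955, brown rice $0.1167, quinoa $0.1357, sweet potato $0.3500.
Take 2 servings of peanut butter: +14.0 g protein for $0.80 (total $0.80, still need 16.0 g).
Take 1 serving of tofu: +11.0 g protein for $1.05 (total $1.85, still need 5.0 g).
Take 0.8333 servings of brown rice: +5.0 g protein for $0.58 (total $2.43, still need 0.0 g).
Greedy by cheapest-per-g is optimal for a single linear constraint, so the minimum cost is $2.43.

$2.43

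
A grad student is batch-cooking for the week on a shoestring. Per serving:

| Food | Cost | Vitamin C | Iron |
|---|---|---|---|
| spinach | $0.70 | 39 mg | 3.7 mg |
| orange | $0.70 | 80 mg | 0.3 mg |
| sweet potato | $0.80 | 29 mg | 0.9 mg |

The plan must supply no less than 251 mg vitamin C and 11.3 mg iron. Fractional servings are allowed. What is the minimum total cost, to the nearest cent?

At the optimum either one food covers both requirements or two foods hit both targets exactly; no other combination can be cheaper.
spinach only: max(251/39, 11.3/3.7) = 6.436 servings → $4.51.
orange only: max(251/80, 11.3/0.3) = 37.67 servings → $26.37.
sweet potato only: max(251/29, 11.3/0.9) = 12.56 servings → $10.04.
spinach + orange with both tight: 2.915 servings and 1.716 servings → $3.24.
spinach + sweet potato with both tight: 1.41 servings and 6.759 servings → $6.39.
orange + sweet potato: the both-tight solution has a negative serving — not a feasible corner.
The minimum over all feasible corners is $3.24.

$3.24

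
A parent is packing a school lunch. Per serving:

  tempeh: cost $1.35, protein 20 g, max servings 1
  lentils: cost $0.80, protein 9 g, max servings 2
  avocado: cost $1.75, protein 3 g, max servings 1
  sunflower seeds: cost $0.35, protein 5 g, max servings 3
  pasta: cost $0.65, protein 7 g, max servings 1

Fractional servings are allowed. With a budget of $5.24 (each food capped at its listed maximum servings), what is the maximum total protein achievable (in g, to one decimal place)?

Protein per dollar: tempeh 14.81, sunflower seeds 14.29, lentils 11.25, pasta 10.77, avocado 1.714.
Take 1 serving of tempeh: spends $1.35, +20.0 g protein (running total 20.0 g).
Take 3 servings of sunflower seeds: spends $1.05, +15.0 g protein (running total 35.0 g).
Take 2 servings of lentils: spends $1.60, +18.0 g protein (running total 53.0 g).
Take 1 serving of pasta: spends $0.65, +7.0 g protein (running total 60.0 g).
Take 0.3371 servings of avocado: spends $0.59, +1.0 g protein (running total 61.0 g).
Filling greedily by protein-per-dollar is optimal for one linear limit, giving 61.0 g.

61.0 g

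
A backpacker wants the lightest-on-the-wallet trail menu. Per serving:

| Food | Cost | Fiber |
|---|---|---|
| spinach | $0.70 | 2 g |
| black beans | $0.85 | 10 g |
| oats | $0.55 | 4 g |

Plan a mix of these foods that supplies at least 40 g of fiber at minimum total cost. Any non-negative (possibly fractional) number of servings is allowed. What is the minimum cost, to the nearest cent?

$3.40

Cost per g of fiber: black beans $0.0850, oats $0.1375, spinach $0.3500.
With no serving limits, use only black beans: 40 g / 10 g = 4 servings × $0.85 = $3.40.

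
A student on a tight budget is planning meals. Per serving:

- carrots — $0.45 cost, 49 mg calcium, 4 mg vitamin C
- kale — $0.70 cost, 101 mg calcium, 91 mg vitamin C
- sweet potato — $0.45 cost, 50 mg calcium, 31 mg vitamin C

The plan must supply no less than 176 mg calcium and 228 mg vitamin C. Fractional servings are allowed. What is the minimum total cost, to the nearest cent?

$1.75

For a min-cost LP with two ≥-constraints, a basic feasible solution has at most two positive variables.
carrots only: max(176/49, 228/4) = 57 servings → $25.65.
kale only: max(176/101, 228/91) = 2.505 servings → $1.75.
sweet potato only: max(176/50, 228/31) = 7.355 servings → $3.31.
carrots + kale: the both-tight solution has a negative serving — not a feasible corner.
carrots + sweet potato: intersection lies outside the first quadrant.
kale + sweet potato: the both-tight solution has a negative serving — not a feasible corner.
The minimum over all feasible corners is $1.75.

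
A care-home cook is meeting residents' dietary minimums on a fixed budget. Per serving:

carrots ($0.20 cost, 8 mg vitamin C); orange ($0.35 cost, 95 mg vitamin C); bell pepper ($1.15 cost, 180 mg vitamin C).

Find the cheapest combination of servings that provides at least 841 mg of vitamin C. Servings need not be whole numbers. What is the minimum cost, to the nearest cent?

Cost per mg of vitamin C: orange $0.0037, bell pepper $0.0064, carrots $0.0250.
With no serving limits, use only orange: 841 mg / 95 mg = 8.853 servings × $0.35 = $3.10.

$3.10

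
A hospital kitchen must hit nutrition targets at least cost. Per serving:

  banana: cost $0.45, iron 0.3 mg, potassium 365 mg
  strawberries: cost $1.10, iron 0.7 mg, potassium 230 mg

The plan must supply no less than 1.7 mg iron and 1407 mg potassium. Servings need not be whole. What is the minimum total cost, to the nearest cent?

Compare the cost at each extreme point of the feasible region.
banana only: max(1.7/0.3, 1407/365) = 5.667 servings → $2.55.
strawberries only: max(1.7/0.7, 1407/230) = 6.117 servings → $6.73.
banana + strawberries with both tight: 3.184 servings and 1.064 servings → $2.60.
The minimum over all feasible corners is $2.55.

$2.55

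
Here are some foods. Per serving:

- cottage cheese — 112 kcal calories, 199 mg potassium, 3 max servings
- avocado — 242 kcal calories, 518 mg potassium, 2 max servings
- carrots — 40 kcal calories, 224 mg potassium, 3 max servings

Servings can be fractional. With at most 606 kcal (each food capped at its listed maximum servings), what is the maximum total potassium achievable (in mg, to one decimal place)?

1711.6 mg

Potassium per kcal: carrots 5.6, avocado 2.14, cottage cheese 1.777.
Take 3 servings of carrots: uses 120 kcal, +672.0 mg potassium (running total 672.0 mg).
Take 2 servings of avocado: uses 484 kcal, +1036.0 mg potassium (running total 1708.0 mg).
Take 0.01786 servings of cottage cheese: uses 2 kcal, +3.6 mg potassium (running total 1711.6 mg).
Filling greedily by potassium-per-kcal is optimal for one linear limit, giving 1711.6 mg.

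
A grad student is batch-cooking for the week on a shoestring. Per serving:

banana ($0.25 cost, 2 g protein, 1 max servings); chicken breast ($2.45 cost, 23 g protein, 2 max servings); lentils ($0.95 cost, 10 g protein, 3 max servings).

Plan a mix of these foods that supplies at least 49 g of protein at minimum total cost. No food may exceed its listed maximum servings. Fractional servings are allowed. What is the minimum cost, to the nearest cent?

$4.87

Cost per g of protein: lentils $0.0950, chicken breast $0.1065, banana $0.1250.
Take 3 servings of lentils: +30.0 g protein for $2.85 (total $2.85, still need 19.0 g).
Take 0.8261 servings of chicken breast: +19.0 g protein for $2.02 (total $4.87, still need 0.0 g).
Filling from the cheapest source first is optimal under one linear minimum: $4.87.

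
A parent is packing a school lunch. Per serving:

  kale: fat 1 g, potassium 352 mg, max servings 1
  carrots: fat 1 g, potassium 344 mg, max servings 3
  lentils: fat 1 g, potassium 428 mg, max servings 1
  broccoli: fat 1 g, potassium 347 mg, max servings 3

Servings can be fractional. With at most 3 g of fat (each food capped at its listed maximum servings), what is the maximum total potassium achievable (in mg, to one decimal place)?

Potassium per g fat: lentils 428, kale 352, broccoli 347, carrots 344.
Take 1 serving of lentils: uses 1 g fat, +428.0 mg potassium (running total 428.0 mg).
Take 1 serving of kale: uses 1 g fat, +352.0 mg potassium (running total 780.0 mg).
Take 1 serving of broccoli: uses 1 g fat, +347.0 mg potassium (running total 1127.0 mg).
Greedy by best ratio exhausts the fat allowance optimally: 1127.0 mg.

1127.0 mg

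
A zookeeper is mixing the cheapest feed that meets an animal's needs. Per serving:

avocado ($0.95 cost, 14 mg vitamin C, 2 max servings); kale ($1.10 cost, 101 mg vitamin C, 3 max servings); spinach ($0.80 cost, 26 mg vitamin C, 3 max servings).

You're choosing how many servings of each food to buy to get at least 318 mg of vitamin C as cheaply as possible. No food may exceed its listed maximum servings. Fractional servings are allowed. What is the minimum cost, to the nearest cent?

$3.76

Cost per mg of vitamin C: kale $0.0109, spinach $0.0308, avocado $0.0679.
Take 3 servings of kale: +303.0 mg vitamin C for $3.30 (total $3.30, still need 15.0 mg).
Take 0.5769 servings of spinach: +15.0 mg vitamin C for $0.46 (total $3.76, still need 0.0 mg).
Greedy by cheapest-per-mg is optimal for a single linear constraint, so the minimum cost is $3.76.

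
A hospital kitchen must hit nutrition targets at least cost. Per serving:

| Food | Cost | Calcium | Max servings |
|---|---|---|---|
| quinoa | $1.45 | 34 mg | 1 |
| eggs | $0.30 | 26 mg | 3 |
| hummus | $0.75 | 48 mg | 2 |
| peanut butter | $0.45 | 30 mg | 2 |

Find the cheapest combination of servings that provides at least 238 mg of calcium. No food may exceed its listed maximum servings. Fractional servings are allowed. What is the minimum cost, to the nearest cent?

$3.47

Cost per mg of calcium: eggs $0.0115, peanut butter $0.0150, hummus $0.0156, quinoa $0.0426.
Take 3 servings of eggs: +78.0 mg calcium for $0.90 (total $0.90, still need 160.0 mg).
Take 2 servings of peanut butter: +60.0 mg calcium for $0.90 (total $1.80, still need 100.0 mg).
Take 2 servings of hummus: +96.0 mg calcium for $1.50 (total $3.30, still need 4.0 mg).
Take 0.1176 servings of quinoa: +4.0 mg calcium for $0.17 (total $3.47, still need 0.0 mg).
Greedy by cheapest-per-mg is optimal for a single linear constraint, so the minimum cost is $3.47.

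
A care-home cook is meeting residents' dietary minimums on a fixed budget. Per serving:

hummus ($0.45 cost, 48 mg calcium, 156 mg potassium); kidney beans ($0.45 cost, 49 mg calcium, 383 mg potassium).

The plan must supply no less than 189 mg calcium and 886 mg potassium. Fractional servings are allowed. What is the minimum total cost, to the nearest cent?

$1.74

Check every corner: each single food scaled to meet both minima, and each pair solved so both constraints bind.
hummus only: max(189/48, 886/156) = 5.679 servings → $2.56.
kidney beans only: max(189/49, 886/383) = 3.857 servings → $1.74.
hummus + kidney beans with both tight: 2.698 servings and 1.215 servings → $1.76.
The minimum over all feasible corners is $1.74.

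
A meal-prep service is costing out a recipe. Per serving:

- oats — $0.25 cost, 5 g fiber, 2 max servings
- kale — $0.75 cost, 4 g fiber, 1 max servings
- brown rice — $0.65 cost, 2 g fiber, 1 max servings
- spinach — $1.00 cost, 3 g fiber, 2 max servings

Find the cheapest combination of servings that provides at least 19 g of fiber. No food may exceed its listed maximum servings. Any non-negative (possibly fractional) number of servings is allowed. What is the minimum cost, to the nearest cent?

$2.90

Cost per g of fiber: oats $0.0500, kale $0.1875, brown rice $0.3250, spinach $0.3333.
Take 2 servings of oats: +10.0 g fiber for $0.50 (total $0.50, still need 9.0 g).
Take 1 serving of kale: +4.0 g fiber for $0.75 (total $1.25, still need 5.0 g).
Take 1 serving of brown rice: +2.0 g fiber for $0.65 (total $1.90, still need 3.0 g).
Take 1 serving of spinach: +3.0 g fiber for $1.00 (total $2.90, still need 0.0 g).
Filling from the cheapest source first is optimal under one linear minimum: $2.90.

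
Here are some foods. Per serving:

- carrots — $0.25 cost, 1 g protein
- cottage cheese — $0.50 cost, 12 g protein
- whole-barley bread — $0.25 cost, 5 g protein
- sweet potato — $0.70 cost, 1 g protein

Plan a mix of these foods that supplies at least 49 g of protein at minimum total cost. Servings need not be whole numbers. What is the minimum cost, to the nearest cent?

Cost per g of protein: cottage cheese $0.0417, whole-barley bread $0.0500, carrots $0.2500, sweet potato $0.7000.
With no serving limits, use only cottage cheese: 49 g / 12 g = 4.083 servings × $0.50 = $2.04.

$2.04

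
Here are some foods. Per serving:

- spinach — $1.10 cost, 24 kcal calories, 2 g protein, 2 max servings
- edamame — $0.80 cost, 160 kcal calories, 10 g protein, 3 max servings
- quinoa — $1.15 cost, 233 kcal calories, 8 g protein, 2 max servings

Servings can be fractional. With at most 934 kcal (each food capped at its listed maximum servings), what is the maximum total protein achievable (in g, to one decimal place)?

47.9 g

Protein per kcal: spinach 0.08333, edamame 0.0625, quinoa 0.03433.
Take 2 servings of spinach: uses 48 kcal, +4.0 g protein (running total 4.0 g).
Take 3 servings of edamame: uses 480 kcal, +30.0 g protein (running total 34.0 g).
Take 1.742 servings of quinoa: uses 406 kcal, +13.9 g protein (running total 47.9 g).
Greedy by best ratio exhausts the calories allowance optimally: 47.9 g.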